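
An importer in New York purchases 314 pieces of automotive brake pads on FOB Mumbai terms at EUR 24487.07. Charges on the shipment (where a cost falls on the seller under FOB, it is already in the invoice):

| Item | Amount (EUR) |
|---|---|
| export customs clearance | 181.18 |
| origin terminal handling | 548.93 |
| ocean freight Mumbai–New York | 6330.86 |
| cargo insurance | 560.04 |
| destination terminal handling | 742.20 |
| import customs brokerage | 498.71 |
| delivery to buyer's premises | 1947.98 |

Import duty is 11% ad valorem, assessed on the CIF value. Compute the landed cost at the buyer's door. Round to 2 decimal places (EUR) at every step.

FOB: the seller bears costs until goods are on board at the origin port; the buyer bears freight, insurance and all costs thereafter.
Already in the invoice (seller's account under FOB): export clearance, origin terminal — exclude.
CIF value = FOB price + freight + insurance = 24487.07 + 6330.86 + 560.04 = 31377.97
Import duty = 31377.97 × 11% = 3451.58
Buyer bears: freight 6330.86 + insurance 560.04 + destination terminal 742.20 + brokerage 498.71 + delivery 1947.98 + duty 3451.58 = 13531.37
Landed cost = invoice 24487.07 + 13531.37 = 38018.44

Total landed cost: EUR 38018.44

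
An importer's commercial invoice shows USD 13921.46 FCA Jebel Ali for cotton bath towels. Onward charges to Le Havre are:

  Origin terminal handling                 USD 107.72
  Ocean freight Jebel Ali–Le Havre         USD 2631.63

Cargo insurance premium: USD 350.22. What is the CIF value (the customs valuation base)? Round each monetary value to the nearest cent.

CIF value: USD 17011.03

CIF = FCA price + pre-shipment costs + freight + insurance
CIF = 13921.46 + 107.72 + 2631.63 + 350.22 = 17011.03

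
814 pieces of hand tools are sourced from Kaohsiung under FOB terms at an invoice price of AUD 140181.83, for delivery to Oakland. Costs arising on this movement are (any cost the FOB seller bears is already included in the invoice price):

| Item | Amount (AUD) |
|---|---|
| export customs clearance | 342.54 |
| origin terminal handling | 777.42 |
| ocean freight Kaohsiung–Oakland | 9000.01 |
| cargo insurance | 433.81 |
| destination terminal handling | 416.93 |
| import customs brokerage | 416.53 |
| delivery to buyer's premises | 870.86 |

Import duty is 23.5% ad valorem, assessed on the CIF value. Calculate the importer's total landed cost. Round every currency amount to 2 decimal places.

Total landed cost: AUD 186479.65

FOB: the seller bears costs until goods are on board at the origin port; the buyer bears freight, insurance and all costs thereafter.
Already in the invoice (seller's account under FOB): export clearance, origin terminal — exclude.
CIF value = FOB price + freight + insurance = 140181.83 + 9000.01 + 433.81 = 149615.65
Import duty = 149615.65 × 23.5% = 35159.68
Buyer bears: freight 9000.01 + insurance 433.81 + destination terminal 416.93 + brokerage 416.53 + delivery 870.86 + duty 35159.68 = 46297.82
Landed cost = invoice 140181.83 + 46297.82 = 186479.65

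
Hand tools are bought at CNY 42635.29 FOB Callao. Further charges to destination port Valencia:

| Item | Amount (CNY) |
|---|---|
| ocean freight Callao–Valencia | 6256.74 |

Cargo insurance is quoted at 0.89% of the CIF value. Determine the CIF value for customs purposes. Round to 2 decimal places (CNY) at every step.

CIF value: CNY 49331.08

Let C be the CIF value. C = FOB price + freight + 0.89% × C
C − 0.89% × C = 42635.29 + 6256.74
0.9911 × C = 48892.03
C = 48892.03 / 0.9911 = 49331.08
Insurance premium = 0.89% × 49331.08 = 439.05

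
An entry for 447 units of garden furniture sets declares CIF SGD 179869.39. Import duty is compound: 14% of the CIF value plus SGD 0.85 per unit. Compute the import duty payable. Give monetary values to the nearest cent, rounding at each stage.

Ad valorem component: 179869.39 × 14% = 25181.71
Specific component: 447 × 0.85 = 379.95
Import duty = 25181.71 + 379.95 = 25561.66

Import duty: SGD 25561.66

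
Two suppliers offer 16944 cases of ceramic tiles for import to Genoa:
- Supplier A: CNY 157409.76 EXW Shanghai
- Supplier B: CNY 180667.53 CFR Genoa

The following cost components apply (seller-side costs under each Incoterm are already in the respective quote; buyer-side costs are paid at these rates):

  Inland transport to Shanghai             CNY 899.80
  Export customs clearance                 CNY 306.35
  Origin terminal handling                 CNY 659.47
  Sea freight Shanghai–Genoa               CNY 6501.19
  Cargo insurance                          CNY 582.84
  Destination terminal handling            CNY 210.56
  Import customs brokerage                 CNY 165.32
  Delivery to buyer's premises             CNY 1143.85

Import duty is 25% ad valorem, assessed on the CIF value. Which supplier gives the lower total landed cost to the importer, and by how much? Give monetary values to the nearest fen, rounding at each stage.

Supplier A (EXW):
CIF value = EXW price + inland to port + export clearance + origin terminal + freight + insurance = 157409.76 + 899.80 + 306.35 + 659.47 + 6501.19 + 582.84 = 166359.41
Import duty = 166359.41 × 25% = 41589.85
Buyer bears (A): 899.80 + 306.35 + 659.47 + 6501.19 + 582.84 + 210.56 + 165.32 + 1143.85 = 10469.38
Landed cost (A) = invoice 157409.76 + 10469.38 + duty 41589.85 = 209468.99
Supplier B (CFR):
CIF value = CFR price + insurance = 180667.53 + 582.84 = 181250.37
Import duty = 181250.37 × 25% = 45312.59
Buyer bears (B): 582.84 + 210.56 + 165.32 + 1143.85 = 2102.57
Landed cost (B) = invoice 180667.53 + 2102.57 + duty 45312.59 = 228082.69
Difference = |209468.99 − 228082.69| = 18613.70

Supplier A is cheaper by CNY 18613.70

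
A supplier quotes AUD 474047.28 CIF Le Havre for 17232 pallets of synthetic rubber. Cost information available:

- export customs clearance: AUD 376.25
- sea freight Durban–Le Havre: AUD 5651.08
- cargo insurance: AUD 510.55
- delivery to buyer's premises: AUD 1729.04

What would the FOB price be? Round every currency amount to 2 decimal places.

FOB price: AUD 467885.65

Not relevant to the conversion: export clearance — on the seller under both CIF and FOB; already in the CIF price and stays in the FOB price. delivery — on the buyer under both terms; not part of either seller's price.
From CIF to FOB, the seller no longer bears: freight, insurance.
FOB price = 474047.28 − 5651.08 − 510.55 = 467885.65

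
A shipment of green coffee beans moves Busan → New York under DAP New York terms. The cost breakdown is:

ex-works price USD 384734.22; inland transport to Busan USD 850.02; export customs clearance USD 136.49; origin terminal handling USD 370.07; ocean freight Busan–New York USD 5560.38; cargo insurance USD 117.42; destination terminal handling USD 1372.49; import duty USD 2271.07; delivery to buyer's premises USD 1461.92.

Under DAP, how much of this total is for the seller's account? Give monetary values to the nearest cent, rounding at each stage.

DAP: the seller bears all costs to the named destination except import duty and clearance.
Seller's account: goods 384734.22 + inland to port 850.02 + export clearance 136.49 + origin terminal 370.07 + freight 5560.38 + insurance 117.42 + destination terminal 1372.49 + delivery 1461.92 = 394603.01
Buyer's account: duty 2271.07 = 2271.07

Seller's account: USD 394603.01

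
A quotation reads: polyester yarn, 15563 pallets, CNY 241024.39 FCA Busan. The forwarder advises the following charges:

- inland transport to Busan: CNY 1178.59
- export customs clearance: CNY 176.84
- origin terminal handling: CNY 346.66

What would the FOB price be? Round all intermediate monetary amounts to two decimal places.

FOB price: CNY 241371.05

Not relevant to the conversion: inland to port, export clearance — on the seller under both FCA and FOB; already in the FCA price and stays in the FOB price.
From FCA to FOB, the seller additionally bears: origin terminal.
FOB price = 241024.39 + 346.66 = 241371.05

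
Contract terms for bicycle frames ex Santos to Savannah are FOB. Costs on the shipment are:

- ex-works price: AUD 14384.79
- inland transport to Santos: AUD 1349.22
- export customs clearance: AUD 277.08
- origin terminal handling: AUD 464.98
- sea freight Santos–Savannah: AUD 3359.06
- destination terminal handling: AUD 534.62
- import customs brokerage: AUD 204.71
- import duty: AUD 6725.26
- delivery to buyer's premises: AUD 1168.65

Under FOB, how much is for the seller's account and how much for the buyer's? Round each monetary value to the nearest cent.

Seller: AUD 16476.07; buyer: AUD 11992.30

FOB: the seller bears costs until goods are on board at the origin port; the buyer bears freight, insurance and all costs thereafter.
Seller's account: goods 14384.79 + inland to port 1349.22 + export clearance 277.08 + origin terminal 464.98 = 16476.07
Buyer's account: freight 3359.06 + destination terminal 534.62 + brokerage 204.71 + duty 6725.26 + delivery 1168.65 = 11992.30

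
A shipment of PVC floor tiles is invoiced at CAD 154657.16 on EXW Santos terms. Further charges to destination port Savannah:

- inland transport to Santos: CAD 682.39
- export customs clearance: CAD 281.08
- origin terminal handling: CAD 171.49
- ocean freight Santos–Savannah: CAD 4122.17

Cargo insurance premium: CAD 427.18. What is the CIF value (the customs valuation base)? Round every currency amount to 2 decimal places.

CIF = EXW price + pre-shipment costs + freight + insurance
CIF = 154657.16 + 682.39 + 281.08 + 171.49 + 4122.17 + 427.18 = 160341.47

CIF value: CAD 160341.47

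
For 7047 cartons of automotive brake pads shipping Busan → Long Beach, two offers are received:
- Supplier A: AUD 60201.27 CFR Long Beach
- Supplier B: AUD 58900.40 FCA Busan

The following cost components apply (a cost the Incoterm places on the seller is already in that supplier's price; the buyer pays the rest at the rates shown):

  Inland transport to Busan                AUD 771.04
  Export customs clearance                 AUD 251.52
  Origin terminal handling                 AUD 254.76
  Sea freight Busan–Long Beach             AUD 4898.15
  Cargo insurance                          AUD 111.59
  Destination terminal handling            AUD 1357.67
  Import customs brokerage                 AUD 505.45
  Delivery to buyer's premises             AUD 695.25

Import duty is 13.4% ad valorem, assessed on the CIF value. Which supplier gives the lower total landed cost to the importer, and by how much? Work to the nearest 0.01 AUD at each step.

Supplier A (CFR):
CIF value = CFR price + insurance = 60201.27 + 111.59 = 60312.86
Import duty = 60312.86 × 13.4% = 8081.92
Buyer bears (A): 111.59 + 1357.67 + 505.45 + 695.25 = 2669.96
Landed cost (A) = invoice 60201.27 + 2669.96 + duty 8081.92 = 70953.15
Supplier B (FCA):
CIF value = FCA price + origin terminal + freight + insurance = 58900.40 + 254.76 + 4898.15 + 111.59 = 64164.90
Import duty = 64164.90 × 13.4% = 8598.10
Buyer bears (B): 254.76 + 4898.15 + 111.59 + 1357.67 + 505.45 + 695.25 = 7822.87
Landed cost (B) = invoice 58900.40 + 7822.87 + duty 8598.10 = 75321.37
Difference = |70953.15 − 75321.37| = 4368.22

Supplier A is cheaper by AUD 4368.22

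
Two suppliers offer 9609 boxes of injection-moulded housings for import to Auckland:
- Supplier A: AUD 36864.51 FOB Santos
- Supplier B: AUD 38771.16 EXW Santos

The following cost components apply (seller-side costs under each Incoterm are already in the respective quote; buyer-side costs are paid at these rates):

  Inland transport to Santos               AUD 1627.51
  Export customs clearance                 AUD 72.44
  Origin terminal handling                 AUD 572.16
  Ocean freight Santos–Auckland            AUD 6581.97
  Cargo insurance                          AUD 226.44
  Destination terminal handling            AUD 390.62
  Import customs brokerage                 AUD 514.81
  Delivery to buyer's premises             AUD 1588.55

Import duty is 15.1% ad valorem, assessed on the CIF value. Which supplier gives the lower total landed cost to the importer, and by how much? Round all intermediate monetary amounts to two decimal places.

Supplier A is cheaper by AUD 4809.75

Supplier A (FOB):
CIF value = FOB price + freight + insurance = 36864.51 + 6581.97 + 226.44 = 43672.92
Import duty = 43672.92 × 15.1% = 6594.61
Buyer bears (A): 6581.97 + 226.44 + 390.62 + 514.81 + 1588.55 = 9302.39
Landed cost (A) = invoice 36864.51 + 9302.39 + duty 6594.61 = 52761.51
Supplier B (EXW):
CIF value = EXW price + inland to port + export clearance + origin terminal + freight + insurance = 38771.16 + 1627.51 + 72.44 + 572.16 + 6581.97 + 226.44 = 47851.68
Import duty = 47851.68 × 15.1% = 7225.60
Buyer bears (B): 1627.51 + 72.44 + 572.16 + 6581.97 + 226.44 + 390.62 + 514.81 + 1588.55 = 11574.50
Landed cost (B) = invoice 38771.16 + 11574.50 + duty 7225.60 = 57571.26
Difference = |52761.51 − 57571.26| = 4809.75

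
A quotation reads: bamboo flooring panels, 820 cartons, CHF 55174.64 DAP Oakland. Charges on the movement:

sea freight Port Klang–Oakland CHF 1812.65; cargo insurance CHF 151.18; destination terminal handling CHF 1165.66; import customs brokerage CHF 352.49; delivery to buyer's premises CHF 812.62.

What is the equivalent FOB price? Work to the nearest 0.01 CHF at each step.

Not relevant to the conversion: brokerage — on the buyer under both terms; not part of either seller's price.
From DAP to FOB, the seller no longer bears: freight, insurance, destination terminal, delivery.
FOB price = 55174.64 − 1812.65 − 151.18 − 1165.66 − 812.62 = 51232.53

FOB price: CHF 51232.53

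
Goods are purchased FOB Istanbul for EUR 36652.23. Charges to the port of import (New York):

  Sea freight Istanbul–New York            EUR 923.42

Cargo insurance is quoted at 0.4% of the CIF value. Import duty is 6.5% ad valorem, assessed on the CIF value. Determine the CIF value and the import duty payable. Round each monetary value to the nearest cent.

CIF value: EUR 37726.56; import duty: EUR 2452.23

Let C be the CIF value. C = FOB price + freight + 0.4% × C
C − 0.4% × C = 36652.23 + 923.42
0.996 × C = 37575.65
C = 37575.65 / 0.996 = 37726.56
Insurance premium = 0.4% × 37726.56 = 150.91
Import duty = 37726.56 × 6.5% = 2452.23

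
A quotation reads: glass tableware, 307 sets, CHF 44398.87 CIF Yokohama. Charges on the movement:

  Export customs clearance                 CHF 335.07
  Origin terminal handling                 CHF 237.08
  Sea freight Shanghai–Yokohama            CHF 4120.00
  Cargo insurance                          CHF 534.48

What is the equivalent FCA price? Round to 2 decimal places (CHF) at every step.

Not relevant to the conversion: export clearance — on the seller under both CIF and FCA; already in the CIF price and stays in the FCA price.
From CIF to FCA, the seller no longer bears: origin terminal, freight, insurance.
FCA price = 44398.87 − 237.08 − 4120.00 − 534.48 = 39507.31

FCA price: CHF 39507.31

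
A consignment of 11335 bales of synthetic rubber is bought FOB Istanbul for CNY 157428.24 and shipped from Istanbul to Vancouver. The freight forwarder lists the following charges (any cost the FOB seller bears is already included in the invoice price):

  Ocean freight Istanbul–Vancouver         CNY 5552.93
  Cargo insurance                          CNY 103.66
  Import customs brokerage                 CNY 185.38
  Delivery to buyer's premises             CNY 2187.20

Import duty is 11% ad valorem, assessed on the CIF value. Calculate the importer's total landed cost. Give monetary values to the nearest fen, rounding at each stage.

Total landed cost: CNY 183396.74

FOB: the seller bears costs until goods are on board at the origin port; the buyer bears freight, insurance and all costs thereafter.
CIF value = FOB price + freight + insurance = 157428.24 + 5552.93 + 103.66 = 163084.83
Import duty = 163084.83 × 11% = 17939.33
Buyer bears: freight 5552.93 + insurance 103.66 + brokerage 185.38 + delivery 2187.20 + duty 17939.33 = 25968.50
Landed cost = invoice 157428.24 + 25968.50 = 183396.74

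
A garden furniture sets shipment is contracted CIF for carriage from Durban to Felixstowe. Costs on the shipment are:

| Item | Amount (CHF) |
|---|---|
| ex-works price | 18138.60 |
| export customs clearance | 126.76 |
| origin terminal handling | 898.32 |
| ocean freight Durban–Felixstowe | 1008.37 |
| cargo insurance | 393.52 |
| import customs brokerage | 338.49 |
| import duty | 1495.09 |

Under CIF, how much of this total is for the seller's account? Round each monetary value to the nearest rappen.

CIF: the seller pays costs through ocean freight and marine insurance to the destination port.
Seller's account: goods 18138.60 + export clearance 126.76 + origin terminal 898.32 + freight 1008.37 + insurance 393.52 = 20565.57
Buyer's account: brokerage 338.49 + duty 1495.09 = 1833.58

Seller's account: CHF 20565.57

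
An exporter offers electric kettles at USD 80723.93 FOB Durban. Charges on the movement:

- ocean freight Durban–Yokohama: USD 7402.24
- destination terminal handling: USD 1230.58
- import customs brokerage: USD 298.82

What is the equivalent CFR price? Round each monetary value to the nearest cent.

Not relevant to the conversion: destination terminal, brokerage — on the buyer under both terms; not part of either seller's price.
From FOB to CFR, the seller additionally bears: freight.
CFR price = 80723.93 + 7402.24 = 88126.17

CFR price: USD 88126.17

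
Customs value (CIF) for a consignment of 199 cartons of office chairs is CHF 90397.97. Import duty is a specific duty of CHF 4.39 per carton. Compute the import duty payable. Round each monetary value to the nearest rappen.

Import duty: CHF 873.61

Import duty = 199 × 4.39 = 873.61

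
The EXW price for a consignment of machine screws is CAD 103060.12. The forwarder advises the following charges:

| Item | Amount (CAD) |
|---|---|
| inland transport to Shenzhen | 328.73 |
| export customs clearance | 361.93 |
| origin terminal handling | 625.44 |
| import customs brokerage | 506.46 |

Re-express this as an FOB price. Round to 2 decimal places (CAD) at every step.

Not relevant to the conversion: brokerage — on the buyer under both terms; not part of either seller's price.
From EXW to FOB, the seller additionally bears: inland to port, export clearance, origin terminal.
FOB price = 103060.12 + 328.73 + 361.93 + 625.44 = 104376.22

FOB price: CAD 104376.22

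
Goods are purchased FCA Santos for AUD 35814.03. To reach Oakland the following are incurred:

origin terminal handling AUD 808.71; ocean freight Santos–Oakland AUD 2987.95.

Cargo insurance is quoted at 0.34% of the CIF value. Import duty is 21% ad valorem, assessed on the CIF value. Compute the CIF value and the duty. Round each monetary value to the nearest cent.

CIF value: AUD 39745.83; import duty: AUD 8346.62

Let C be the CIF value. C = FCA price + pre-shipment costs + freight + 0.34% × C
C − 0.34% × C = 35814.03 + 808.71 + 2987.95
0.9966 × C = 39610.69
C = 39610.69 / 0.9966 = 39745.83
Insurance premium = 0.34% × 39745.83 = 135.14
Import duty = 39745.83 × 21% = 8346.62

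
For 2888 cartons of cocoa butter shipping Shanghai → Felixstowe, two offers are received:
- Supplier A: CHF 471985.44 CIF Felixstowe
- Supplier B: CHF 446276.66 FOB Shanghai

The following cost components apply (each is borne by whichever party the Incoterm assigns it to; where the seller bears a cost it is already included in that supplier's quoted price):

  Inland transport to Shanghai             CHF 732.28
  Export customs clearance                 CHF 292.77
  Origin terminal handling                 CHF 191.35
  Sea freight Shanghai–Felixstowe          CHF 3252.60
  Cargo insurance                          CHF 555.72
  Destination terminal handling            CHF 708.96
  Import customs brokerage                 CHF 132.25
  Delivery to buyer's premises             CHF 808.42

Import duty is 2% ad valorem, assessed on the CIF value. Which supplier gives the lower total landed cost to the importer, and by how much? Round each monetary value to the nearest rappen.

Supplier A (CIF):
The CIF price already equals the CIF value: 471985.44
Import duty = 471985.44 × 2% = 9439.71
Buyer bears (A): 708.96 + 132.25 + 808.42 = 1649.63
Landed cost (A) = invoice 471985.44 + 1649.63 + duty 9439.71 = 483074.78
Supplier B (FOB):
CIF value = FOB price + freight + insurance = 446276.66 + 3252.60 + 555.72 = 450084.98
Import duty = 450084.98 × 2% = 9001.70
Buyer bears (B): 3252.60 + 555.72 + 708.96 + 132.25 + 808.42 = 5457.95
Landed cost (B) = invoice 446276.66 + 5457.95 + duty 9001.70 = 460736.31
Difference = |483074.78 − 460736.31| = 22338.47

Supplier B is cheaper by CHF 22338.47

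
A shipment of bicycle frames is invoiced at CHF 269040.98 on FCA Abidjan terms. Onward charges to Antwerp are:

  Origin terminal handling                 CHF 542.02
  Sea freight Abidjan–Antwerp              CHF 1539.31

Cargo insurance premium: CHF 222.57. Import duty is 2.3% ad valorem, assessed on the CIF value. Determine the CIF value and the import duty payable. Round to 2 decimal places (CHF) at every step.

CIF value: CHF 271344.88; import duty: CHF 6240.93

CIF = FCA price + pre-shipment costs + freight + insurance
CIF = 269040.98 + 542.02 + 1539.31 + 222.57 = 271344.88
Import duty = 271344.88 × 2.3% = 6240.93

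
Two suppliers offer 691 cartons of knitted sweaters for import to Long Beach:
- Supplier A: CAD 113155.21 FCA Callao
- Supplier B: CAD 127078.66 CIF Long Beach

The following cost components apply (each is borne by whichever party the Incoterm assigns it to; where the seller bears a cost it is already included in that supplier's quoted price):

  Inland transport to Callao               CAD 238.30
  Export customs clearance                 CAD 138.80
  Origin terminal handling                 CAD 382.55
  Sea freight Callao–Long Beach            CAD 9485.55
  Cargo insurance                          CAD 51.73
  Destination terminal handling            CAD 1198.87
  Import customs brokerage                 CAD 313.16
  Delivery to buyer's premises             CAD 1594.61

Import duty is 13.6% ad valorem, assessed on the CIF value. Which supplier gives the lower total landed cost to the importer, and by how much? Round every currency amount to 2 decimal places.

Supplier A (FCA):
CIF value = FCA price + origin terminal + freight + insurance = 113155.21 + 382.55 + 9485.55 + 51.73 = 123075.04
Import duty = 123075.04 × 13.6% = 16738.21
Buyer bears (A): 382.55 + 9485.55 + 51.73 + 1198.87 + 313.16 + 1594.61 = 13026.47
Landed cost (A) = invoice 113155.21 + 13026.47 + duty 16738.21 = 142919.89
Supplier B (CIF):
The CIF price already equals the CIF value: 127078.66
Import duty = 127078.66 × 13.6% = 17282.70
Buyer bears (B): 1198.87 + 313.16 + 1594.61 = 3106.64
Landed cost (B) = invoice 127078.66 + 3106.64 + duty 17282.70 = 147468.00
Difference = |142919.89 − 147468.00| = 4548.11

Supplier A is cheaper by CAD 4548.11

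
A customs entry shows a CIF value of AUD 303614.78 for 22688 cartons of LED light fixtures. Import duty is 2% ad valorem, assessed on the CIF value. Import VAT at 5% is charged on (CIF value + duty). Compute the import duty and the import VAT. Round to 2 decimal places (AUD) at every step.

Import duty = 303614.78 × 2% = 6072.30
VAT base = CIF + duty = 303614.78 + 6072.30 = 309687.08
Import VAT = 309687.08 × 5% = 15484.35

Import duty: AUD 6072.30; import VAT: AUD 15484.35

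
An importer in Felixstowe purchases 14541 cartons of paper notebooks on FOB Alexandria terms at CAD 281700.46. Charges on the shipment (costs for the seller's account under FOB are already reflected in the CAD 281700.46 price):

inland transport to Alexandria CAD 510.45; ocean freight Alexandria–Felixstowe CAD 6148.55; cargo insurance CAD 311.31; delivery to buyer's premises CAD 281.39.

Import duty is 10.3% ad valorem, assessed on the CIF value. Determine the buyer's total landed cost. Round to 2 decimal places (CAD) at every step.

Total landed cost: CAD 318122.22

FOB: the seller bears costs until goods are on board at the origin port; the buyer bears freight, insurance and all costs thereafter.
Already in the invoice (seller's account under FOB): inland to port — exclude.
CIF value = FOB price + freight + insurance = 281700.46 + 6148.55 + 311.31 = 288160.32
Import duty = 288160.32 × 10.3% = 29680.51
Buyer bears: freight 6148.55 + insurance 311.31 + delivery 281.39 + duty 29680.51 = 36421.76
Landed cost = invoice 281700.46 + 36421.76 = 318122.22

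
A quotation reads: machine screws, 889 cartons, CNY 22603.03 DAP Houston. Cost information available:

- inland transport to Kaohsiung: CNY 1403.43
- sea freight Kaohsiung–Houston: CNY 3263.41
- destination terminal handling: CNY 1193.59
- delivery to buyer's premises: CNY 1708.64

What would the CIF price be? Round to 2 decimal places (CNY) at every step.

CIF price: CNY 19700.80

Not relevant to the conversion: inland to port, freight — on the seller under both DAP and CIF; already in the DAP price and stays in the CIF price.
From DAP to CIF, the seller no longer bears: destination terminal, delivery.
CIF price = 22603.03 − 1193.59 − 1708.64 = 19700.80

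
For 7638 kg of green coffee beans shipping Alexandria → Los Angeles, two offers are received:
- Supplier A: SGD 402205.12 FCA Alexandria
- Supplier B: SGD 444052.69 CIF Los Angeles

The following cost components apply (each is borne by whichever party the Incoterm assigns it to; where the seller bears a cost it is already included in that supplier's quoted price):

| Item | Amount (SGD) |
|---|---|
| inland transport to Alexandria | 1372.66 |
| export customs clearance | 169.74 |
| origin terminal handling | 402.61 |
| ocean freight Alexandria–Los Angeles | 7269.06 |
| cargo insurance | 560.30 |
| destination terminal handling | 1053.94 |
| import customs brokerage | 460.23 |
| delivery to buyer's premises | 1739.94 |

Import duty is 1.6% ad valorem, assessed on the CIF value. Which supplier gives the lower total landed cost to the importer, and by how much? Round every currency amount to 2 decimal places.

Supplier A is cheaper by SGD 34153.45

Supplier A (FCA):
CIF value = FCA price + origin terminal + freight + insurance = 402205.12 + 402.61 + 7269.06 + 560.30 = 410437.09
Import duty = 410437.09 × 1.6% = 6566.99
Buyer bears (A): 402.61 + 7269.06 + 560.30 + 1053.94 + 460.23 + 1739.94 = 11486.08
Landed cost (A) = invoice 402205.12 + 11486.08 + duty 6566.99 = 420258.19
Supplier B (CIF):
The CIF price already equals the CIF value: 444052.69
Import duty = 444052.69 × 1.6% = 7104.84
Buyer bears (B): 1053.94 + 460.23 + 1739.94 = 3254.11
Landed cost (B) = invoice 444052.69 + 3254.11 + duty 7104.84 = 454411.64
Difference = |420258.19 − 454411.64| = 34153.45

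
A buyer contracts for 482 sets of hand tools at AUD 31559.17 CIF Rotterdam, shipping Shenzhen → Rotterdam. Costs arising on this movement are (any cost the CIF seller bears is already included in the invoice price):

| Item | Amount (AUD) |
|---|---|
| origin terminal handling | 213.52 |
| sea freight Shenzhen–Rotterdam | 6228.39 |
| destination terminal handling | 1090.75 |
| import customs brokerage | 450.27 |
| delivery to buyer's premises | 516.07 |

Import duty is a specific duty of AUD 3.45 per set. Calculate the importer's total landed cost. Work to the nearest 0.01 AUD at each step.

CIF: the seller pays costs through ocean freight and marine insurance to the destination port.
Already in the invoice (seller's account under CIF): origin terminal, freight — exclude.
The CIF price already equals the CIF value: 31559.17
Import duty = 482 × 3.45 = 1662.90
Buyer bears: destination terminal 1090.75 + brokerage 450.27 + delivery 516.07 + duty 1662.90 = 3719.99
Landed cost = invoice 31559.17 + 3719.99 = 35279.16

Total landed cost: AUD 35279.16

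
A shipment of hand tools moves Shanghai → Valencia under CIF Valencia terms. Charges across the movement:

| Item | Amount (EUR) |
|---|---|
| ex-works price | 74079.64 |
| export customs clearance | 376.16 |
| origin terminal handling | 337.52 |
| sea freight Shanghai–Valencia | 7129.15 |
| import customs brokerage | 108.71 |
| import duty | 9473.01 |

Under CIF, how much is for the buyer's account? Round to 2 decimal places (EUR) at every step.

CIF: the seller pays costs through ocean freight and marine insurance to the destination port.
Seller's account: goods 74079.64 + export clearance 376.16 + origin terminal 337.52 + freight 7129.15 = 81922.47
Buyer's account: brokerage 108.71 + duty 9473.01 = 9581.72

Buyer's account: EUR 9581.72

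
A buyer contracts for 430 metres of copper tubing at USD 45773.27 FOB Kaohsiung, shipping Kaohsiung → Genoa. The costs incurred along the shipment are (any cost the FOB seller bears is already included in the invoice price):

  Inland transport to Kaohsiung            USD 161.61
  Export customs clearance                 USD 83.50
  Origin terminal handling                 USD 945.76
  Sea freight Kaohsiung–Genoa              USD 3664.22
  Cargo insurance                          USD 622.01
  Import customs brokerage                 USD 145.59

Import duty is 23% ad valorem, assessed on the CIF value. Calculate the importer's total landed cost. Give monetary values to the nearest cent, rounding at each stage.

Total landed cost: USD 61718.78

FOB: the seller bears costs until goods are on board at the origin port; the buyer bears freight, insurance and all costs thereafter.
Already in the invoice (seller's account under FOB): inland to port, export clearance, origin terminal — exclude.
CIF value = FOB price + freight + insurance = 45773.27 + 3664.22 + 622.01 = 50059.50
Import duty = 50059.50 × 23% = 11513.69
Buyer bears: freight 3664.22 + insurance 622.01 + brokerage 145.59 + duty 11513.69 = 15945.51
Landed cost = invoice 45773.27 + 15945.51 = 61718.78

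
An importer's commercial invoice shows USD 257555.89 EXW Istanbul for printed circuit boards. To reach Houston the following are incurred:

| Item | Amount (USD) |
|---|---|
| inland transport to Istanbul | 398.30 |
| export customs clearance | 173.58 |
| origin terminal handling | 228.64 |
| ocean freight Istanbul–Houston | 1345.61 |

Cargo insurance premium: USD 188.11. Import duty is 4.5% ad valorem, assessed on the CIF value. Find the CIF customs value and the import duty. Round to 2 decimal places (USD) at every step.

CIF value: USD 259890.13; import duty: USD 11695.06

CIF = EXW price + pre-shipment costs + freight + insurance
CIF = 257555.89 + 398.30 + 173.58 + 228.64 + 1345.61 + 188.11 = 259890.13
Import duty = 259890.13 × 4.5% = 11695.06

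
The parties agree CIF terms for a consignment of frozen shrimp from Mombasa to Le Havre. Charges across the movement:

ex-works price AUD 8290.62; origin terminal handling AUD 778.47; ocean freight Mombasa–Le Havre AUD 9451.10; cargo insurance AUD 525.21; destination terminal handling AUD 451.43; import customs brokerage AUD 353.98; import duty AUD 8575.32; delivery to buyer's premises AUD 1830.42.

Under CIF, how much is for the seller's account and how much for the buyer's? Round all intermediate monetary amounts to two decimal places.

CIF: the seller pays costs through ocean freight and marine insurance to the destination port.
Seller's account: goods 8290.62 + origin terminal 778.47 + freight 9451.10 + insurance 525.21 = 19045.40
Buyer's account: destination terminal 451.43 + brokerage 353.98 + duty 8575.32 + delivery 1830.42 = 11211.15

Seller: AUD 19045.40; buyer: AUD 11211.15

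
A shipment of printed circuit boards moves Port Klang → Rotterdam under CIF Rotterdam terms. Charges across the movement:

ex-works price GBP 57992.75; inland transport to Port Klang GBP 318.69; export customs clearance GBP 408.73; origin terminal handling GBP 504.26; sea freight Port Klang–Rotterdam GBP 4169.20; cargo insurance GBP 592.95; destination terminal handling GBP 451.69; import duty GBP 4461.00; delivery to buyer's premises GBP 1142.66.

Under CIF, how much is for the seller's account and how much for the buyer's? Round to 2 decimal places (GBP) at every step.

CIF: the seller pays costs through ocean freight and marine insurance to the destination port.
Seller's account: goods 57992.75 + inland to port 318.69 + export clearance 408.73 + origin terminal 504.26 + freight 4169.20 + insurance 592.95 = 63986.58
Buyer's account: destination terminal 451.69 + duty 4461.00 + delivery 1142.66 = 6055.35

Seller: GBP 63986.58; buyer: GBP 6055.35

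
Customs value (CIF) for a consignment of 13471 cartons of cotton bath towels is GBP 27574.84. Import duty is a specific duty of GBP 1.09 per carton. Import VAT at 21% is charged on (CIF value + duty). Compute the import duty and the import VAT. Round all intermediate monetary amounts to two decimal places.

Import duty: GBP 14683.39; import VAT: GBP 8874.23

Import duty = 13471 × 1.09 = 14683.39
VAT base = CIF + duty = 27574.84 + 14683.39 = 42258.23
Import VAT = 42258.23 × 21% = 8874.23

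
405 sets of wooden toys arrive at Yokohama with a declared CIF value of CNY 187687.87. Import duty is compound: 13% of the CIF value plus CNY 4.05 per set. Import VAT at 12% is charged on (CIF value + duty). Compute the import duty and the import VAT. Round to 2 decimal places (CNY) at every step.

Import duty: CNY 26039.67; import VAT: CNY 25647.30

Ad valorem component: 187687.87 × 13% = 24399.42
Specific component: 405 × 4.05 = 1640.25
Import duty = 24399.42 + 1640.25 = 26039.67
VAT base = CIF + duty = 187687.87 + 26039.67 = 213727.54
Import VAT = 213727.54 × 12% = 25647.30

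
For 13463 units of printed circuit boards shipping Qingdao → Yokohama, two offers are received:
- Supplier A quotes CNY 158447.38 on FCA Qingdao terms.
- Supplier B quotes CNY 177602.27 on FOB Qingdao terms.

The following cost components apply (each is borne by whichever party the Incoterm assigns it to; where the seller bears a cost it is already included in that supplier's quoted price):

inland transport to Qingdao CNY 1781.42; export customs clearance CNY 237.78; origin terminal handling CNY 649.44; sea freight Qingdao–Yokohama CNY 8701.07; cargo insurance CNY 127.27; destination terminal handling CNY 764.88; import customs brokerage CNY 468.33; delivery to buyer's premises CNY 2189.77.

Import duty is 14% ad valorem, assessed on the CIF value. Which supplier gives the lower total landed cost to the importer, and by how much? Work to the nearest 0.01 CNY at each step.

Supplier A (FCA):
CIF value = FCA price + origin terminal + freight + insurance = 158447.38 + 649.44 + 8701.07 + 127.27 = 167925.16
Import duty = 167925.16 × 14% = 23509.52
Buyer bears (A): 649.44 + 8701.07 + 127.27 + 764.88 + 468.33 + 2189.77 = 12900.76
Landed cost (A) = invoice 158447.38 + 12900.76 + duty 23509.52 = 194857.66
Supplier B (FOB):
CIF value = FOB price + freight + insurance = 177602.27 + 8701.07 + 127.27 = 186430.61
Import duty = 186430.61 × 14% = 26100.29
Buyer bears (B): 8701.07 + 127.27 + 764.88 + 468.33 + 2189.77 = 12251.32
Landed cost (B) = invoice 177602.27 + 12251.32 + duty 26100.29 = 215953.88
Difference = |194857.66 − 215953.88| = 21096.22

Supplier A is cheaper by CNY 21096.22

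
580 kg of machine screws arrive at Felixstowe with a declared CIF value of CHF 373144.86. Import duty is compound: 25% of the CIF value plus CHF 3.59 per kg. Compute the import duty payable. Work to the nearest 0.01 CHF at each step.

Import duty: CHF 95368.42

Ad valorem component: 373144.86 × 25% = 93286.22
Specific component: 580 × 3.59 = 2082.20
Import duty = 93286.22 + 2082.20 = 95368.42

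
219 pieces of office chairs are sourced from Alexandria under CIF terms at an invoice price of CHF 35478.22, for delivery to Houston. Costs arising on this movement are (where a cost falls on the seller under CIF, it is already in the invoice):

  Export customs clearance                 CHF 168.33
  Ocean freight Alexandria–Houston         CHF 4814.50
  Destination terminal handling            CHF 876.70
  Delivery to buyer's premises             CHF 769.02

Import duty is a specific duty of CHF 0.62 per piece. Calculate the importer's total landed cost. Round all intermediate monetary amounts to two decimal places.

CIF: the seller pays costs through ocean freight and marine insurance to the destination port.
Already in the invoice (seller's account under CIF): export clearance, freight — exclude.
The CIF price already equals the CIF value: 35478.22
Import duty = 219 × 0.62 = 135.78
Buyer bears: destination terminal 876.70 + delivery 769.02 + duty 135.78 = 1781.50
Landed cost = invoice 35478.22 + 1781.50 = 37259.72

Total landed cost: CHF 37259.72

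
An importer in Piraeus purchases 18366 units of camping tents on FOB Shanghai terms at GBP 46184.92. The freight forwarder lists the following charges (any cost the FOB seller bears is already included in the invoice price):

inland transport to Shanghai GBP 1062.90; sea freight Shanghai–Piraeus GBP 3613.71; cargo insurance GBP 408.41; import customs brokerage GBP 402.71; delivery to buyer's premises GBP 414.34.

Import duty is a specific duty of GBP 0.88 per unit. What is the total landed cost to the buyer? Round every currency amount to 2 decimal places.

Total landed cost: GBP 67186.17

FOB: the seller bears costs until goods are on board at the origin port; the buyer bears freight, insurance and all costs thereafter.
Already in the invoice (seller's account under FOB): inland to port — exclude.
CIF value = FOB price + freight + insurance = 46184.92 + 3613.71 + 408.41 = 50207.04
Import duty = 18366 × 0.88 = 16162.08
Buyer bears: freight 3613.71 + insurance 408.41 + brokerage 402.71 + delivery 414.34 + duty 16162.08 = 21001.25
Landed cost = invoice 46184.92 + 21001.25 = 67186.17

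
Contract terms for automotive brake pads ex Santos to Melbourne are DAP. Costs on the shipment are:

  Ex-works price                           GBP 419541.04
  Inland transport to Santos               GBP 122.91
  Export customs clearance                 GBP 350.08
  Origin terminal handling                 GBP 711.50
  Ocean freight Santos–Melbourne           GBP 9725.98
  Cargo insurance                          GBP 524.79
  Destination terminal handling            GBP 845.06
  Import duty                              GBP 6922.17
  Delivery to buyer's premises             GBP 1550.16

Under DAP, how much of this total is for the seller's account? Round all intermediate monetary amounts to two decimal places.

Seller's account: GBP 433371.52

DAP: the seller bears all costs to the named destination except import duty and clearance.
Seller's account: goods 419541.04 + inland to port 122.91 + export clearance 350.08 + origin terminal 711.50 + freight 9725.98 + insurance 524.79 + destination terminal 845.06 + delivery 1550.16 = 433371.52
Buyer's account: duty 6922.17 = 6922.17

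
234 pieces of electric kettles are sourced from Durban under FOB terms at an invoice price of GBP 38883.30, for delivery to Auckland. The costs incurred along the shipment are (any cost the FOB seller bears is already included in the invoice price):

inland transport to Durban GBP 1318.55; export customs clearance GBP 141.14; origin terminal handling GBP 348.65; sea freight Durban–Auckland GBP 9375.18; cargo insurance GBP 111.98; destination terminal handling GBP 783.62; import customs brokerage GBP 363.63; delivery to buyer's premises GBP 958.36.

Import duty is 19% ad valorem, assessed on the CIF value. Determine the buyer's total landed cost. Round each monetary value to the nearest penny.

FOB: the seller bears costs until goods are on board at the origin port; the buyer bears freight, insurance and all costs thereafter.
Already in the invoice (seller's account under FOB): inland to port, export clearance, origin terminal — exclude.
CIF value = FOB price + freight + insurance = 38883.30 + 9375.18 + 111.98 = 48370.46
Import duty = 48370.46 × 19% = 9190.39
Buyer bears: freight 9375.18 + insurance 111.98 + destination terminal 783.62 + brokerage 363.63 + delivery 958.36 + duty 9190.39 = 20783.16
Landed cost = invoice 38883.30 + 20783.16 = 59666.46

Total landed cost: GBP 59666.46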